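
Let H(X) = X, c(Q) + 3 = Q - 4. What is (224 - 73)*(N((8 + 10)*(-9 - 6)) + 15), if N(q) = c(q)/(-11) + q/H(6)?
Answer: -8003/11 ≈ -727.54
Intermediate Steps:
c(Q) = -7 + Q (c(Q) = -3 + (Q - 4) = -3 + (-4 + Q) = -7 + Q)
N(q) = 7/11 + 5*q/66 (N(q) = (-7 + q)/(-11) + q/6 = (-7 + q)*(-1/11) + q*(⅙) = (7/11 - q/11) + q/6 = 7/11 + 5*q/66)
(224 - 73)*(N((8 + 10)*(-9 - 6)) + 15) = (224 - 73)*((7/11 + 5*((8 + 10)*(-9 - 6))/66) + 15) = 151*((7/11 + 5*(18*(-15))/66) + 15) = 151*((7/11 + (5/66)*(-270)) + 15) = 151*((7/11 - 225/11) + 15) = 151*(-218/11 + 15) = 151*(-53/11) = -8003/11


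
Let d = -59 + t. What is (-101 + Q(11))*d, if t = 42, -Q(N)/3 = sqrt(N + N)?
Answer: 1717 + 51*sqrt(22) ≈ 1956.2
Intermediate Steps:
Q(N) = -3*sqrt(2)*sqrt(N) (Q(N) = -3*sqrt(N + N) = -3*sqrt(2)*sqrt(N))
d = -17 (d = -59 + 42 = -17)
(-101 + Q(11))*d = (-101 - 3*sqrt(2)*sqrt(11))*(-17) = (-101 - 3*sqrt(22))*(-17) = 1717 + 51*sqrt(22)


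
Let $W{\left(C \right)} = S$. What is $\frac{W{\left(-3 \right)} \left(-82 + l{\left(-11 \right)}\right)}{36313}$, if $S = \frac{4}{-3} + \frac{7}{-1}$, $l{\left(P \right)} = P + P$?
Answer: $\frac{2600}{108939} \approx 0.023867$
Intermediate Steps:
$l{\left(P \right)} = 2 P$
$S = - \frac{25}{3}$ ($S = 4 \left(- \frac{1}{3}\right) + 7 \left(-1\right) = - \frac{4}{3} - 7 = - \frac{25}{3} \approx -8.3333$)
$W{\left(C \right)} = - \frac{25}{3}$
$\frac{W{\left(-3 \right)} \left(-82 + l{\left(-11 \right)}\right)}{36313} = \frac{\left(- \frac{25}{3}\right) \left(-82 + 2 \left(-11\right)\right)}{36313} = - \frac{25 \left(-82 - 22\right)}{3} \cdot \frac{1}{36313} = \left(- \frac{25}{3}\right) \left(-104\right) \frac{1}{36313} = \frac{2600}{3} \cdot \frac{1}{36313} = \frac{2600}{108939}$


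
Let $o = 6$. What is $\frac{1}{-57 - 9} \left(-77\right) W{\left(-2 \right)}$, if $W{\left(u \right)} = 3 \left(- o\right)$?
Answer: $-21$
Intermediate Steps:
$W{\left(u \right)} = -18$ ($W{\left(u \right)} = 3 \left(\left(-1\right) 6\right) = 3 \left(-6\right) = -18$)
$\frac{1}{-57 - 9} \left(-77\right) W{\left(-2 \right)} = \frac{1}{-57 - 9} \left(-77\right) \left(-18\right) = \frac{1}{-66} \left(-77\right) \left(-18\right) = \left(- \frac{1}{66}\right) \left(-77\right) \left(-18\right) = \frac{7}{6} \left(-18\right) = -21$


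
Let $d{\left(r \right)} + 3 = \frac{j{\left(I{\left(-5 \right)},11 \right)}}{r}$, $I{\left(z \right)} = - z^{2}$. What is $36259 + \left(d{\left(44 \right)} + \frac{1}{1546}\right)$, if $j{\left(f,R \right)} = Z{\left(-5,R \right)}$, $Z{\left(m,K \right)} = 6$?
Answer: $\frac{308285933}{8503} \approx 36256.0$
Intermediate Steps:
$j{\left(f,R \right)} = 6$
$d{\left(r \right)} = -3 + \frac{6}{r}$
$36259 + \left(d{\left(44 \right)} + \frac{1}{1546}\right) = 36259 - \left(3 - \frac{3}{22} - \frac{1}{1546}\right) = 36259 + \left(\left(-3 + 6 \cdot \frac{1}{44}\right) + \frac{1}{1546}\right) = 36259 + \left(\left(-3 + \frac{3}{22}\right) + \frac{1}{1546}\right) = 36259 + \left(- \frac{63}{22} + \frac{1}{1546}\right) = 36259 - \frac{24344}{8503} = \frac{308285933}{8503}$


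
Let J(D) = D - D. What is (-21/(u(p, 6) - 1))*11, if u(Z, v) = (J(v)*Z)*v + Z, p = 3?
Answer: -231/2 ≈ -115.50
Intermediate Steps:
J(D) = 0
u(Z, v) = Z (u(Z, v) = (0*Z)*v + Z = 0*v + Z = 0 + Z = Z)
(-21/(u(p, 6) - 1))*11 = (-21/(3 - 1))*11 = (-21/2)*11 = ((½)*(-21))*11 = -21/2*11 = -231/2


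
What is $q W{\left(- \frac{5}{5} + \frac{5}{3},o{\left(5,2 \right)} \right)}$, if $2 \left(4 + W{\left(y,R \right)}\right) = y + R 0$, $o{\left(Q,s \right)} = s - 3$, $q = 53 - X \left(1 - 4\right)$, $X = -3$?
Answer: $- \frac{484}{3} \approx -161.33$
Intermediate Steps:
$q = 44$ ($q = 53 - - 3 \left(1 - 4\right) = 53 - \left(-3\right) \left(-3\right) = 53 - 9 = 44$)
$o{\left(Q,s \right)} = -3 + s$
$W{\left(y,R \right)} = -4 + \frac{y}{2}$ ($W{\left(y,R \right)} = -4 + \frac{y + R 0}{2} = -4 + \frac{y + 0}{2} = -4 + \frac{y}{2}$)
$q W{\left(- \frac{5}{5} + \frac{5}{3},o{\left(5,2 \right)} \right)} = 44 \left(-4 + \frac{- \frac{5}{5} + \frac{5}{3}}{2}\right) = 44 \left(-4 + \frac{\left(-5\right) \frac{1}{5} + 5 \cdot \frac{1}{3}}{2}\right) = 44 \left(-4 + \frac{-1 + \frac{5}{3}}{2}\right) = 44 \left(-4 + \frac{1}{2} \cdot \frac{2}{3}\right) = 44 \left(-4 + \frac{1}{3}\right) = 44 \left(- \frac{11}{3}\right) = - \frac{484}{3}$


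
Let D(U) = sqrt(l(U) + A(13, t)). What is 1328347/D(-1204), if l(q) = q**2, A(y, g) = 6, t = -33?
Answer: 1328347*sqrt(1449622)/1449622 ≈ 1103.3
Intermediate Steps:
D(U) = sqrt(6 + U**2) (D(U) = sqrt(U**2 + 6) = sqrt(6 + U**2))
1328347/D(-1204) = 1328347/(sqrt(6 + (-1204)**2)) = 1328347/(sqrt(6 + 1449616)) = 1328347/(sqrt(1449622)) = 1328347*(sqrt(1449622)/1449622) = 1328347*sqrt(1449622)/1449622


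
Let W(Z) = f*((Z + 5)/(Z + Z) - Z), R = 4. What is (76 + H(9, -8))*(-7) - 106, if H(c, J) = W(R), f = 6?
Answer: -2069/4 ≈ -517.25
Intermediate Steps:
W(Z) = -6*Z + 3*(5 + Z)/Z (W(Z) = 6*((Z + 5)/(Z + Z) - Z) = 6*((5 + Z)/((2*Z)) - Z) = 6*((5 + Z)*(1/(2*Z)) - Z) = 6*((5 + Z)/(2*Z) - Z) = 6*(-Z + (5 + Z)/(2*Z)) = -6*Z + 3*(5 + Z)/Z)
H(c, J) = -69/4 (H(c, J) = 3 - 6*4 + 15/4 = 3 - 24 + 15*(¼) = 3 - 24 + 15/4 = -69/4)
(76 + H(9, -8))*(-7) - 106 = (76 - 69/4)*(-7) - 106 = (235/4)*(-7) - 106 = -1645/4 - 106 = -2069/4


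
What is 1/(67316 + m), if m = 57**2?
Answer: 1/70565 ≈ 1.4171e-5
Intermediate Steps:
m = 3249
1/(67316 + m) = 1/(67316 + 3249) = 1/70565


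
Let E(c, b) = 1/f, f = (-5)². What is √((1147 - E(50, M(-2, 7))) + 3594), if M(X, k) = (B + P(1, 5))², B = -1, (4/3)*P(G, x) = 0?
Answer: 2*√29631/5 ≈ 68.855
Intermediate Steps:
P(G, x) = 0 (P(G, x) = (¾)*0 = 0)
f = 25
M(X, k) = 1 (M(X, k) = (-1 + 0)² = (-1)² = 1)
E(c, b) = 1/25
√((1147 - E(50, M(-2, 7))) + 3594) = √((1147 - 1*1/25) + 3594) = √((1147 - 1/25) + 3594) = √(28674/25 + 3594) = √(118524/25) = 2*√29631/5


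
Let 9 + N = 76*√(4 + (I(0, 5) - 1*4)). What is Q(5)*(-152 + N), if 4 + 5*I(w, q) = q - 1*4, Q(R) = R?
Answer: -805 + 76*I*√15 ≈ -805.0 + 294.35*I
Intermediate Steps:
I(w, q) = -8/5 + q/5 (I(w, q) = -⅘ + (q - 1*4)/5 = -⅘ + (q - 4)/5 = -⅘ + (-4 + q)/5 = -⅘ + (-⅘ + q/5) = -8/5 + q/5)
N = -9 + 76*I*√15/5 (N = -9 + 76*√(4 + ((-8/5 + (⅕)*5) - 1*4)) = -9 + 76*√(4 + ((-8/5 + 1) - 4)) = -9 + 76*√(4 + (-⅗ - 4)) = -9 + 76*√(4 - 23/5) = -9 + 76*√(-⅗) = -9 + 76*(I*√15/5) = -9 + 76*I*√15/5 ≈ -9.0 + 58.869*I)
Q(5)*(-152 + N) = 5*(-152 + (-9 + 76*I*√15/5)) = 5*(-161 + 76*I*√15/5) = -805 + 76*I*√15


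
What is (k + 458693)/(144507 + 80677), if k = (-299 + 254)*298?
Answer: 445283/225184 ≈ 1.9774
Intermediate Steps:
k = -13410 (k = -45*298 = -13410)
(k + 458693)/(144507 + 80677) = (-13410 + 458693)/(144507 + 80677) = 445283/225184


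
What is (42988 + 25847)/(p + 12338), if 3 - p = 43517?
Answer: -22945/10392 ≈ -2.2079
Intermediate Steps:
p = -43514 (p = 3 - 1*43517 = 3 - 43517 = -43514)
(42988 + 25847)/(p + 12338) = (42988 + 25847)/(-43514 + 12338) = 68835/(-31176) = 68835*(-1/31176) = -22945/10392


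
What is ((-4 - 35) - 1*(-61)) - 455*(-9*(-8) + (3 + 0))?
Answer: -34103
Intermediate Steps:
((-4 - 35) - 1*(-61)) - 455*(-9*(-8) + (3 + 0)) = (-39 + 61) - 455*(72 + 3) = 22 - 455*75 = 22 - 34125 = -34103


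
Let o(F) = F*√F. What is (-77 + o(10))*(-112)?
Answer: 8624 - 1120*√10 ≈ 5082.3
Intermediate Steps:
o(F) = F^(3/2)
(-77 + o(10))*(-112) = (-77 + 10^(3/2))*(-112) = (-77 + 10*√10)*(-112) = 8624 - 1120*√10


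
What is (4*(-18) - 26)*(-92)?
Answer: 9016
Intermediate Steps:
(4*(-18) - 26)*(-92) = (-72 - 26)*(-92) = -98*(-92) = 9016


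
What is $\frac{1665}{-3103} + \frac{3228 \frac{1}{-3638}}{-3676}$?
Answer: $- \frac{52001187}{96956338} \approx -0.53634$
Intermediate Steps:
$\frac{1665}{-3103} + \frac{3228 \frac{1}{-3638}}{-3676} = 1665 \left(- \frac{1}{3103}\right) + 3228 \left(- \frac{1}{3638}\right) \left(- \frac{1}{3676}\right) = - \frac{1665}{3103} - - \frac{807}{3343322} = - \frac{1665}{3103} + \frac{807}{3343322} = - \frac{52001187}{96956338}$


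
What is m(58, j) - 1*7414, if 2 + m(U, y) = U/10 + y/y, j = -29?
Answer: -37046/5 ≈ -7409.2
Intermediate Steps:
m(U, y) = -1 + U/10 (m(U, y) = -2 + (U/10 + y/y) = -2 + (U*(⅒) + 1) = -2 + (U/10 + 1) = -2 + (1 + U/10) = -1 + U/10)
m(58, j) - 1*7414 = (-1 + (⅒)*58) - 1*7414 = (-1 + 29/5) - 7414 = 24/5 - 7414 = -37046/5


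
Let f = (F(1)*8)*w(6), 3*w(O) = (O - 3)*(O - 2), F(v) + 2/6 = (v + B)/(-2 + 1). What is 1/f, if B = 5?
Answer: -3/608 ≈ -0.0049342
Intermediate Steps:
F(v) = -16/3 - v (F(v) = -⅓ + (v + 5)/(-2 + 1) = -⅓ + (5 + v)/(-1) = -⅓ + (5 + v)*(-1) = -⅓ + (-5 - v) = -16/3 - v)
w(O) = (-3 + O)*(-2 + O)/3 (w(O) = ((O - 3)*(O - 2))/3 = ((-3 + O)*(-2 + O))/3 = (-3 + O)*(-2 + O)/3)
f = -608/3 (f = ((-16/3 - 1*1)*8)*(2 - 5/3*6 + (⅓)*6²) = ((-16/3 - 1)*8)*(2 - 10 + (⅓)*36) = (-19/3*8)*(2 - 10 + 12) = -152/3*4 = -608/3 ≈ -202.67)
1/f = 1/(-608/3) = -3/608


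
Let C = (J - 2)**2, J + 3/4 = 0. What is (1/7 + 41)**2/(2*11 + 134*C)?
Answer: 221184/135289 ≈ 1.6349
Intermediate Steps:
J = -3/4 (J = -3/4 + 0 = -3/4 ≈ -0.75000)
C = 121/16 (C = (-3/4 - 2)**2 = (-11/4)**2 = 121/16 ≈ 7.5625)
(1/7 + 41)**2/(2*11 + 134*C) = (1/7 + 41)**2/(2*11 + 134*(121/16)) = (1/7 + 41)**2/(22 + 8107/8) = (288/7)**2/(8283/8) = (82944/49)*(8/8283) = 221184/135289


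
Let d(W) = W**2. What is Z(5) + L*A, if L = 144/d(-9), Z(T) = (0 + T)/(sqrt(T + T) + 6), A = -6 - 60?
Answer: -4531/39 - 5*sqrt(10)/26 ≈ -116.79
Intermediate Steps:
A = -66
Z(T) = T/(6 + sqrt(2)*sqrt(T)) (Z(T) = T/(sqrt(2*T) + 6) = T/(sqrt(2)*sqrt(T) + 6) = T/(6 + sqrt(2)*sqrt(T)))
L = 16/9 (L = 144/((-9)**2) = 144/81 = 144*(1/81) = 16/9 ≈ 1.7778)
Z(5) + L*A = 5/(6 + sqrt(2)*sqrt(5)) + (16/9)*(-66) = 5/(6 + sqrt(10)) - 352/3 = -352/3 + 5/(6 + sqrt(10))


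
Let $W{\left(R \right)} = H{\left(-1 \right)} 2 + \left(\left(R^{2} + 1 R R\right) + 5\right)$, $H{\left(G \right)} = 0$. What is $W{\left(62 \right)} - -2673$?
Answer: $10366$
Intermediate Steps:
$W{\left(R \right)} = 5 + 2 R^{2}$ ($W{\left(R \right)} = 0 \cdot 2 + \left(\left(R^{2} + 1 R R\right) + 5\right) = 0 + \left(\left(R^{2} + R R\right) + 5\right) = 0 + \left(\left(R^{2} + R^{2}\right) + 5\right) = 0 + \left(2 R^{2} + 5\right) = 0 + \left(5 + 2 R^{2}\right) = 5 + 2 R^{2}$)
$W{\left(62 \right)} - -2673 = \left(5 + 2 \cdot 62^{2}\right) - -2673 = \left(5 + 2 \cdot 3844\right) + 2673 = \left(5 + 7688\right) + 2673 = 7693 + 2673 = 10366$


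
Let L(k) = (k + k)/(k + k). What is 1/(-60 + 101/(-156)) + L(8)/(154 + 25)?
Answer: -18463/1693519 ≈ -0.010902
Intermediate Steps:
L(k) = 1 (L(k) = (2*k)/((2*k)) = (2*k)*(1/(2*k)) = 1)
1/(-60 + 101/(-156)) + L(8)/(154 + 25) = 1/(-60 + 101/(-156)) + 1/(154 + 25) = 1/(-60 + 101*(-1/156)) + 1/179 = 1/(-60 - 101/156) + (1/179)*1 = 1/(-9461/156) + 1/179 = -156/9461 + 1/179 = -18463/1693519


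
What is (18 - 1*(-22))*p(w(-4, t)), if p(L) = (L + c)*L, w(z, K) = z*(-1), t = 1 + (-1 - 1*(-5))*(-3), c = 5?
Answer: 1440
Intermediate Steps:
t = -11 (t = 1 + (-1 + 5)*(-3) = 1 + 4*(-3) = 1 - 12 = -11)
w(z, K) = -z
p(L) = L*(5 + L) (p(L) = (L + 5)*L = (5 + L)*L = L*(5 + L))
(18 - 1*(-22))*p(w(-4, t)) = (18 - 1*(-22))*((-1*(-4))*(5 - 1*(-4))) = (18 + 22)*(4*(5 + 4)) = 40*(4*9) = 40*36 = 1440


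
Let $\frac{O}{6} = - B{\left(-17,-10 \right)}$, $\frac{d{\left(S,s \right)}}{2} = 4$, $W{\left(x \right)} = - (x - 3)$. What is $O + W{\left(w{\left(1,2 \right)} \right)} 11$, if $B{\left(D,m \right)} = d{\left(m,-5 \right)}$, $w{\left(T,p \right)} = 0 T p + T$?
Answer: $-26$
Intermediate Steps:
$w{\left(T,p \right)} = T$ ($w{\left(T,p \right)} = 0 p + T = 0 + T = T$)
$W{\left(x \right)} = 3 - x$ ($W{\left(x \right)} = - (-3 + x) = 3 - x$)
$d{\left(S,s \right)} = 8$ ($d{\left(S,s \right)} = 2 \cdot 4 = 8$)
$B{\left(D,m \right)} = 8$
$O = -48$ ($O = 6 \left(\left(-1\right) 8\right) = 6 \left(-8\right) = -48$)
$O + W{\left(w{\left(1,2 \right)} \right)} 11 = -48 + \left(3 - 1\right) 11 = -48 + 2 \cdot 11 = -48 + 22 = -26$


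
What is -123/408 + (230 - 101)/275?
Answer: 6269/37400 ≈ 0.16762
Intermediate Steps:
-123/408 + (230 - 101)/275 = -123*1/408 + 129*(1/275) = -41/136 + 129/275 = 6269/37400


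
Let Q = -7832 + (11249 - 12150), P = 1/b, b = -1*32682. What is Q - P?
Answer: -285411905/32682 ≈ -8733.0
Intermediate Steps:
b = -32682
P = -1/32682 (P = 1/(-32682) = -1/32682 ≈ -3.0598e-5)
Q = -8733 (Q = -7832 - 901 = -8733)
Q - P = -8733 - 1*(-1/32682) = -8733 + 1/32682 = -285411905/32682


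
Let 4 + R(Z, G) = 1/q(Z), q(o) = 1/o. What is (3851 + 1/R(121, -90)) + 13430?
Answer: 2021878/117 ≈ 17281.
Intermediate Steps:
R(Z, G) = -4 + Z (R(Z, G) = -4 + 1/(1/Z) = -4 + Z)
(3851 + 1/R(121, -90)) + 13430 = (3851 + 1/(-4 + 121)) + 13430 = (3851 + 1/117) + 13430 = 450568/117 + 13430 = 2021878/117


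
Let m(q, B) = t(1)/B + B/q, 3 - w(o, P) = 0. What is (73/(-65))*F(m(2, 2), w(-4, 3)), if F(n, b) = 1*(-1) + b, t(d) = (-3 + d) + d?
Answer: -146/65 ≈ -2.2462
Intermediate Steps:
t(d) = -3 + 2*d
w(o, P) = 3 (w(o, P) = 3 - 1*0 = 3 + 0 = 3)
m(q, B) = -1/B + B/q (m(q, B) = (-3 + 2*1)/B + B/q = (-3 + 2)/B + B/q = -1/B + B/q)
F(n, b) = -1 + b
(73/(-65))*F(m(2, 2), w(-4, 3)) = (73/(-65))*(-1 + 3) = (73*(-1/65))*2 = -73/65*2 = -146/65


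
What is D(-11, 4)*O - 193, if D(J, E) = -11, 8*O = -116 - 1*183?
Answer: 1745/8 ≈ 218.13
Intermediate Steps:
O = -299/8 (O = (-116 - 1*183)/8 = (-116 - 183)/8 = (1/8)*(-299) = -299/8 ≈ -37.375)
D(-11, 4)*O - 193 = -11*(-299/8) - 193 = 3289/8 - 193 = 1745/8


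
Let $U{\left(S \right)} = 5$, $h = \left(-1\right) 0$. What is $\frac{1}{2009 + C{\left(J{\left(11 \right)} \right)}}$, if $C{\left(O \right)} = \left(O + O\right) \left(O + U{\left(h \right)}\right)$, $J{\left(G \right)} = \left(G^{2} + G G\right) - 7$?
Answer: $\frac{1}{114809} \approx 8.7101 \cdot 10^{-6}$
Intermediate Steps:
$h = 0$
$J{\left(G \right)} = -7 + 2 G^{2}$ ($J{\left(G \right)} = \left(G^{2} + G^{2}\right) - 7 = 2 G^{2} - 7 = -7 + 2 G^{2}$)
$C{\left(O \right)} = 2 O \left(5 + O\right)$ ($C{\left(O \right)} = \left(O + O\right) \left(O + 5\right) = 2 O \left(5 + O\right)$)
$\frac{1}{2009 + C{\left(J{\left(11 \right)} \right)}} = \frac{1}{2009 + 2 \left(-7 + 2 \cdot 11^{2}\right) \left(5 - \left(7 - 2 \cdot 11^{2}\right)\right)} = \frac{1}{2009 + 2 \left(-7 + 2 \cdot 121\right) \left(5 + \left(-7 + 2 \cdot 121\right)\right)} = \frac{1}{2009 + 2 \left(-7 + 242\right) \left(5 + \left(-7 + 242\right)\right)} = \frac{1}{2009 + 2 \cdot 235 \left(5 + 235\right)} = \frac{1}{2009 + 2 \cdot 235 \cdot 240} = \frac{1}{2009 + 112800} = \frac{1}{114809}$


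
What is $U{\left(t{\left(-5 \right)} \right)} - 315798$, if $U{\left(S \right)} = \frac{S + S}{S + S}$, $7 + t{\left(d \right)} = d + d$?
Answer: $-315797$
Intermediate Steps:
$t{\left(d \right)} = -7 + 2 d$ ($t{\left(d \right)} = -7 + \left(d + d\right) = -7 + 2 d$)
$U{\left(S \right)} = 1$ ($U{\left(S \right)} = \frac{2 S}{2 S} = 2 S \frac{1}{2 S} = 1$)
$U{\left(t{\left(-5 \right)} \right)} - 315798 = 1 - 315798 = -315797$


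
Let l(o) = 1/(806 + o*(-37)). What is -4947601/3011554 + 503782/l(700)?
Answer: -38071781105187033/3011554 ≈ -1.2642e+10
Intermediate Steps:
l(o) = 1/(806 - 37*o)
-4947601/3011554 + 503782/l(700) = -4947601/3011554 + 503782/((-1/(-806 + 37*700))) = -4947601*1/3011554 + 503782/((-1/(-806 + 25900))) = -4947601/3011554 + 503782/((-1/25094)) = -4947601/3011554 + 503782/((-1*1/25094)) = -4947601/3011554 + 503782/(-1/25094) = -4947601/3011554 + 503782*(-25094) = -4947601/3011554 - 12641905508 = -38071781105187033/3011554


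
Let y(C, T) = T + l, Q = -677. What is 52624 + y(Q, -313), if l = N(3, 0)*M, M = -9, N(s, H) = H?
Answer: 52311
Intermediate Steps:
l = 0 (l = 0*(-9) = 0)
y(C, T) = T (y(C, T) = T + 0 = T)
52624 + y(Q, -313) = 52624 - 313 = 52311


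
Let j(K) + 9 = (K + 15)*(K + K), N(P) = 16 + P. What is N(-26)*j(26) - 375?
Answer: -21605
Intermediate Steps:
j(K) = -9 + 2*K*(15 + K) (j(K) = -9 + (K + 15)*(K + K) = -9 + (15 + K)*(2*K) = -9 + 2*K*(15 + K))
N(-26)*j(26) - 375 = (16 - 26)*(-9 + 2*26² + 30*26) - 375 = -10*(-9 + 2*676 + 780) - 375 = -10*(-9 + 1352 + 780) - 375 = -10*2123 - 375 = -21230 - 375 = -21605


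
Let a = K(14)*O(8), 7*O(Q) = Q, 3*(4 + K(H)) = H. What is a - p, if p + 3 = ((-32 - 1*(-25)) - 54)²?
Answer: -78062/21 ≈ -3717.2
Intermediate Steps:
K(H) = -4 + H/3
O(Q) = Q/7
a = 16/21 (a = (-4 + (⅓)*14)*((⅐)*8) = (-4 + 14/3)*(8/7) = (⅔)*(8/7) = 16/21 ≈ 0.76190)
p = 3718 (p = -3 + ((-32 - 1*(-25)) - 54)² = -3 + ((-32 + 25) - 54)² = -3 + (-7 - 54)² = -3 + (-61)² = -3 + 3721 = 3718)
a - p = 16/21 - 1*3718 = 16/21 - 3718 = -78062/21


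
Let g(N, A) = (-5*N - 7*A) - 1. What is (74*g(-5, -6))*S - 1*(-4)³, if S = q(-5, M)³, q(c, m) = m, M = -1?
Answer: -4820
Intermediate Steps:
S = -1 (S = (-1)³ = -1)
g(N, A) = -1 - 7*A - 5*N (g(N, A) = (-7*A - 5*N) - 1 = -1 - 7*A - 5*N)
(74*g(-5, -6))*S - 1*(-4)³ = (74*(-1 - 7*(-6) - 5*(-5)))*(-1) - 1*(-4)³ = (74*(-1 + 42 + 25))*(-1) - 1*(-64) = (74*66)*(-1) + 64 = 4884*(-1) + 64 = -4884 + 64 = -4820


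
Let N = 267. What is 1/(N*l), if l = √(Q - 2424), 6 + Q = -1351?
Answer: -I*√3781/1009527 ≈ -6.091e-5*I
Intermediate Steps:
Q = -1357 (Q = -6 - 1351 = -1357)
l = I*√3781 (l = √(-1357 - 2424) = √(-3781) = I*√3781 ≈ 61.49*I)
1/(N*l) = 1/(267*(I*√3781)) = 1/(267*I*√3781) = -I*√3781/1009527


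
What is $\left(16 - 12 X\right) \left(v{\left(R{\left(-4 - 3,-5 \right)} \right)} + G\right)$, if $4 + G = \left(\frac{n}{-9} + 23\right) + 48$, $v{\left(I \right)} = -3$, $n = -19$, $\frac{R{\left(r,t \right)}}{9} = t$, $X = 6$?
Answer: $- \frac{33320}{9} \approx -3702.2$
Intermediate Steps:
$R{\left(r,t \right)} = 9 t$
$G = \frac{622}{9}$ ($G = -4 + \left(\left(- \frac{19}{-9} + 23\right) + 48\right) = -4 + \left(\left(\left(-19\right) \left(- \frac{1}{9}\right) + 23\right) + 48\right) = -4 + \left(\left(\frac{19}{9} + 23\right) + 48\right) = -4 + \left(\frac{226}{9} + 48\right) = -4 + \frac{658}{9} = \frac{622}{9} \approx 69.111$)
$\left(16 - 12 X\right) \left(v{\left(R{\left(-4 - 3,-5 \right)} \right)} + G\right) = \left(16 - 72\right) \left(-3 + \frac{622}{9}\right) = \left(16 - 72\right) \frac{595}{9} = \left(-56\right) \frac{595}{9} = - \frac{33320}{9}$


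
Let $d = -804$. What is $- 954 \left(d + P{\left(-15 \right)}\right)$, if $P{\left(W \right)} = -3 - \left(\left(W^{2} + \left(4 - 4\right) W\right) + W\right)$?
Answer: $970218$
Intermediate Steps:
$P{\left(W \right)} = -3 - W - W^{2}$ ($P{\left(W \right)} = -3 - \left(\left(W^{2} + \left(4 - 4\right) W\right) + W\right) = -3 - \left(\left(W^{2} + 0 W\right) + W\right) = -3 - \left(\left(W^{2} + 0\right) + W\right) = -3 - \left(W^{2} + W\right) = -3 - \left(W + W^{2}\right) = -3 - W - W^{2}$)
$- 954 \left(d + P{\left(-15 \right)}\right) = - 954 \left(-804 - 213\right) = \left(-954\right) \left(-1017\right) = 970218$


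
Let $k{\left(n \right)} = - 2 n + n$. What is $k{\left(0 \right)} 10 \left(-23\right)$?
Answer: $0$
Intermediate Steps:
$k{\left(n \right)} = - n$
$k{\left(0 \right)} 10 \left(-23\right) = \left(-1\right) 0 \cdot 10 \left(-23\right) = 0 \cdot 10 \left(-23\right) = 0 \left(-23\right) = 0$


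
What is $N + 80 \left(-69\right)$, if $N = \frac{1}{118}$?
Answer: $- \frac{651359}{118} \approx -5520.0$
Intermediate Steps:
$N = \frac{1}{118} \approx 0.0084746$
$N + 80 \left(-69\right) = \frac{1}{118} + 80 \left(-69\right) = \frac{1}{118} - 5520 = - \frac{651359}{118}$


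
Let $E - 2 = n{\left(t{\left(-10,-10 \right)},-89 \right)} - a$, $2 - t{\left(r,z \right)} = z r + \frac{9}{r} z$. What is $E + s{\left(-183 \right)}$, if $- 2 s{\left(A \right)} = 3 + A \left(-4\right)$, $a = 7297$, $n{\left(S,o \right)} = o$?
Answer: $- \frac{15503}{2} \approx -7751.5$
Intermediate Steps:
$t{\left(r,z \right)} = 2 - r z - \frac{9 z}{r}$ ($t{\left(r,z \right)} = 2 - \left(z r + \frac{9}{r} z\right) = 2 - \left(r z + \frac{9 z}{r}\right) = 2 - r z - \frac{9 z}{r}$)
$E = -7384$ ($E = 2 - 7386 = -7384$)
$s{\left(A \right)} = - \frac{3}{2} + 2 A$ ($s{\left(A \right)} = - \frac{3 + A \left(-4\right)}{2} = - \frac{3 - 4 A}{2} = - \frac{3}{2} + 2 A$)
$E + s{\left(-183 \right)} = -7384 + \left(- \frac{3}{2} + 2 \left(-183\right)\right) = -7384 - \frac{735}{2} = - \frac{15503}{2}$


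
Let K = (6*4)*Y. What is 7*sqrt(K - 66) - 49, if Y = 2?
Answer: -49 + 21*I*sqrt(2) ≈ -49.0 + 29.698*I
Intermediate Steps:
K = 48 (K = (6*4)*2 = 24*2 = 48)
7*sqrt(K - 66) - 49 = 7*sqrt(48 - 66) - 49 = 7*sqrt(-18) - 49 = 7*(3*I*sqrt(2)) - 49 = 21*I*sqrt(2) - 49 = -49 + 21*I*sqrt(2)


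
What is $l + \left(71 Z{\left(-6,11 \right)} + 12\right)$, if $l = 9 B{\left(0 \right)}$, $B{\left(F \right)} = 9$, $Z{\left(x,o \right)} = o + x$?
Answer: $448$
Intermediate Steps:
$l = 81$ ($l = 9 \cdot 9 = 81$)
$l + \left(71 Z{\left(-6,11 \right)} + 12\right) = 81 + \left(71 \left(11 - 6\right) + 12\right) = 81 + \left(71 \cdot 5 + 12\right) = 81 + \left(355 + 12\right) = 81 + 367 = 448$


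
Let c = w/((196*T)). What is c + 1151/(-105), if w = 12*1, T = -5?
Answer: -8066/735 ≈ -10.974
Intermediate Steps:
w = 12
c = -3/245 (c = 12/((196*(-5))) = 12/(-980) = 12*(-1/980) = -3/245 ≈ -0.012245)
c + 1151/(-105) = -3/245 + 1151/(-105) = -3/245 - 1/105*1151 = -3/245 - 1151/105 = -8066/735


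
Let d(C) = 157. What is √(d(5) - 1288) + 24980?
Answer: 24980 + I*√1131 ≈ 24980.0 + 33.63*I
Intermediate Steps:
√(d(5) - 1288) + 24980 = √(157 - 1288) + 24980 = √(-1131) + 24980 = I*√1131 + 24980 = 24980 + I*√1131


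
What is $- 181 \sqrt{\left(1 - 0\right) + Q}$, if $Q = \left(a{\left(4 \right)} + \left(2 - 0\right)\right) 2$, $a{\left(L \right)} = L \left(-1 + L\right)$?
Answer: $- 181 \sqrt{29} \approx -974.71$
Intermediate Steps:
$Q = 28$ ($Q = \left(4 \left(-1 + 4\right) + \left(2 - 0\right)\right) 2 = \left(4 \cdot 3 + \left(2 + 0\right)\right) 2 = \left(12 + 2\right) 2 = 14 \cdot 2 = 28$)
$- 181 \sqrt{\left(1 - 0\right) + Q} = - 181 \sqrt{\left(1 - 0\right) + 28} = - 181 \sqrt{\left(1 + 0\right) + 28} = - 181 \sqrt{1 + 28} = - 181 \sqrt{29}$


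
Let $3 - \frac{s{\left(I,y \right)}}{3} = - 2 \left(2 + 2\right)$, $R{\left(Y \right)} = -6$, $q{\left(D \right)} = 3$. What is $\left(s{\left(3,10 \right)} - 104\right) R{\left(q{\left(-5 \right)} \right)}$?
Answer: $426$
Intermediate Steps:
$s{\left(I,y \right)} = 33$ ($s{\left(I,y \right)} = 9 - 3 \left(- 2 \left(2 + 2\right)\right) = 9 - 3 \left(\left(-2\right) 4\right) = 9 - -24 = 9 + 24 = 33$)
$\left(s{\left(3,10 \right)} - 104\right) R{\left(q{\left(-5 \right)} \right)} = \left(33 - 104\right) \left(-6\right) = \left(-71\right) \left(-6\right) = 426$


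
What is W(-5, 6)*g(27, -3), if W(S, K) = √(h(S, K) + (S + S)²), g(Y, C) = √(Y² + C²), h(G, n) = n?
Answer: 6*√2173 ≈ 279.69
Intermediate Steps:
g(Y, C) = √(C² + Y²)
W(S, K) = √(K + 4*S²) (W(S, K) = √(K + (S + S)²) = √(K + (2*S)²) = √(K + 4*S²))
W(-5, 6)*g(27, -3) = √(6 + 4*(-5)²)*√((-3)² + 27²) = √(6 + 4*25)*√(9 + 729) = √(6 + 100)*√738 = √106*(3*√82) = 6*√2173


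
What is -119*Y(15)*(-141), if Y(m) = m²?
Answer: 3775275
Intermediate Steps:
-119*Y(15)*(-141) = -119*15²*(-141) = -119*225*(-141) = -26775*(-141) = 3775275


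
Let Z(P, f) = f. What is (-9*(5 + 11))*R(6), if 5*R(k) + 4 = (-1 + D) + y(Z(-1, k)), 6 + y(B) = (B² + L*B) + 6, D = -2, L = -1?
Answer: -3312/5 ≈ -662.40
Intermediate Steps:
y(B) = B² - B (y(B) = -6 + ((B² - B) + 6) = -6 + (6 + B² - B) = B² - B)
R(k) = -7/5 + k*(-1 + k)/5 (R(k) = -⅘ + ((-1 - 2) + k*(-1 + k))/5 = -⅘ + (-3 + k*(-1 + k))/5 = -⅘ + (-⅗ + k*(-1 + k)/5) = -7/5 + k*(-1 + k)/5)
(-9*(5 + 11))*R(6) = (-9*(5 + 11))*(-7/5 + (⅕)*6*(-1 + 6)) = (-9*16)*(-7/5 + (⅕)*6*5) = -144*(-7/5 + 6) = -144*23/5 = -3312/5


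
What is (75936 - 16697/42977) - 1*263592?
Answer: -8064908609/42977 ≈ -1.8766e+5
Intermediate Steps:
(75936 - 16697/42977) - 1*263592 = (75936 - 16697*1/42977) - 263592 = (75936 - 16697/42977) - 263592 = 3263484775/42977 - 263592 = -8064908609/42977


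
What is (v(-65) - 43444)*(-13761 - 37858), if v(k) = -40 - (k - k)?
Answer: 2244600596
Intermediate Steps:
v(k) = -40 (v(k) = -40 - 1*0 = -40 + 0 = -40)
(v(-65) - 43444)*(-13761 - 37858) = (-40 - 43444)*(-13761 - 37858) = -43484*(-51619) = 2244600596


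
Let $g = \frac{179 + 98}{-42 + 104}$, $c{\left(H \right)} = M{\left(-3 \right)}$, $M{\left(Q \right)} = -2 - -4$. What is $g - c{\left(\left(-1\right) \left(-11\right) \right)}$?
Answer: $\frac{153}{62} \approx 2.4677$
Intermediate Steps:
$M{\left(Q \right)} = 2$ ($M{\left(Q \right)} = -2 + 4 = 2$)
$c{\left(H \right)} = 2$
$g = \frac{277}{62} \approx 4.4677$
$g - c{\left(\left(-1\right) \left(-11\right) \right)} = \frac{277}{62} - 2 = \frac{153}{62}$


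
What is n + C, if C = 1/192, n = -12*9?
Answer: -20735/192 ≈ -107.99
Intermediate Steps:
n = -108
C = 1/192 ≈ 0.0052083
n + C = -108 + 1/192 = -20735/192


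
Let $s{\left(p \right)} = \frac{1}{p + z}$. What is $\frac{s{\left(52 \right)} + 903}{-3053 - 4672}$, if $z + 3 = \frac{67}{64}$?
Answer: $- \frac{2892373}{24743175} \approx -0.1169$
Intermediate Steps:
$z = - \frac{125}{64}$ ($z = -3 + \frac{67}{64} = - \frac{125}{64} \approx -1.9531$)
$s{\left(p \right)} = \frac{1}{- \frac{125}{64} + p}$ ($s{\left(p \right)} = \frac{1}{p - \frac{125}{64}} = \frac{1}{- \frac{125}{64} + p}$)
$\frac{s{\left(52 \right)} + 903}{-3053 - 4672} = \frac{\frac{64}{-125 + 64 \cdot 52} + 903}{-3053 - 4672} = \frac{\frac{64}{-125 + 3328} + 903}{-7725} = \left(\frac{64}{3203} + 903\right) \left(- \frac{1}{7725}\right) = \frac{2892373}{3203} \left(- \frac{1}{7725}\right) = - \frac{2892373}{24743175}$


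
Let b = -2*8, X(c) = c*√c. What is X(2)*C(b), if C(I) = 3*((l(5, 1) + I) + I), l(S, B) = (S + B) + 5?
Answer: -126*√2 ≈ -178.19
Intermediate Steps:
l(S, B) = 5 + B + S (l(S, B) = (B + S) + 5 = 5 + B + S)
X(c) = c^(3/2)
b = -16 (b = -1*16 = -16)
C(I) = 33 + 6*I (C(I) = 3*(((5 + 1 + 5) + I) + I) = 3*((11 + I) + I) = 3*(11 + 2*I) = 33 + 6*I)
X(2)*C(b) = 2^(3/2)*(33 + 6*(-16)) = (2*√2)*(33 - 96) = (2*√2)*(-63) = -126*√2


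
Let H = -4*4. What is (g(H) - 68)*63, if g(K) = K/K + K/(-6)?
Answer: -4053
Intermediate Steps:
H = -16
g(K) = 1 - K/6 (g(K) = 1 + K*(-⅙) = 1 - K/6)
(g(H) - 68)*63 = ((1 - ⅙*(-16)) - 68)*63 = ((1 + 8/3) - 68)*63 = (11/3 - 68)*63 = -193/3*63 = -4053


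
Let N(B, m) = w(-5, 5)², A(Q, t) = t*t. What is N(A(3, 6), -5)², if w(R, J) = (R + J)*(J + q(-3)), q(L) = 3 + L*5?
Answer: 0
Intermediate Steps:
q(L) = 3 + 5*L
A(Q, t) = t²
w(R, J) = (-12 + J)*(J + R) (w(R, J) = (R + J)*(J + (3 + 5*(-3))) = (J + R)*(J + (3 - 15)) = (J + R)*(J - 12) = (J + R)*(-12 + J) = (-12 + J)*(J + R))
N(B, m) = 0 (N(B, m) = (5² - 12*5 - 12*(-5) + 5*(-5))² = (25 - 60 + 60 - 25)² = 0² = 0)
N(A(3, 6), -5)² = 0² = 0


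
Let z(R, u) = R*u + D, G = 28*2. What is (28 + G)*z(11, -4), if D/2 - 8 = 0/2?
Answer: -2352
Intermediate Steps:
G = 56
D = 16 (D = 16 + 2*(0/2) = 16 + 2*(0*(½)) = 16 + 2*0 = 16 + 0 = 16)
z(R, u) = 16 + R*u (z(R, u) = R*u + 16 = 16 + R*u)
(28 + G)*z(11, -4) = (28 + 56)*(16 + 11*(-4)) = 84*(16 - 44) = 84*(-28) = -2352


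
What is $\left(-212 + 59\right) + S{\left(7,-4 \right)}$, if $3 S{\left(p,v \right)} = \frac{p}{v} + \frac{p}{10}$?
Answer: $- \frac{3067}{20} \approx -153.35$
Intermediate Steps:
$S{\left(p,v \right)} = \frac{p}{30} + \frac{p}{3 v}$ ($S{\left(p,v \right)} = \frac{\frac{p}{v} + \frac{p}{10}}{3} = \frac{\frac{p}{10} + \frac{p}{v}}{3} = \frac{p}{30} + \frac{p}{3 v}$)
$\left(-212 + 59\right) + S{\left(7,-4 \right)} = \left(-212 + 59\right) + \frac{1}{30} \cdot 7 \frac{1}{-4} \left(10 - 4\right) = -153 + \frac{1}{30} \cdot 7 \left(- \frac{1}{4}\right) 6 = -153 - \frac{7}{20} = - \frac{3067}{20}$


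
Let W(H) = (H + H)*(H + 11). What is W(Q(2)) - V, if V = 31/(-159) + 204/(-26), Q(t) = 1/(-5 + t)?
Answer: 5767/6201 ≈ 0.93001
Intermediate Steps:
V = -16621/2067 (V = 31*(-1/159) + 204*(-1/26) = -31/159 - 102/13 = -16621/2067 ≈ -8.0411)
W(H) = 2*H*(11 + H) (W(H) = (2*H)*(11 + H) = 2*H*(11 + H))
W(Q(2)) - V = 2*(11 + 1/(-5 + 2))/(-5 + 2) - 1*(-16621/2067) = 2*(11 + 1/(-3))/(-3) + 16621/2067 = 2*(-⅓)*(11 - ⅓) + 16621/2067 = 2*(-⅓)*(32/3) + 16621/2067 = -64/9 + 16621/2067 = 5767/6201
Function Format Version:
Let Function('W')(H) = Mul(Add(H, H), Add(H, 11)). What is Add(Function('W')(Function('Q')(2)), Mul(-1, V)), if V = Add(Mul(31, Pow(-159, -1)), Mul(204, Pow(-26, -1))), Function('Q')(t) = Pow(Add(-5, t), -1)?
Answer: Rational(5767, 6201) ≈ 0.93001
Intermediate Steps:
V = Rational(-16621, 2067) (V = Add(Mul(31, Rational(-1, 159)), Mul(204, Rational(-1, 26))) = Add(Rational(-31, 159), Rational(-102, 13)) = Rational(-16621, 2067) ≈ -8.0411)
Function('W')(H) = Mul(2, H, Add(11, H)) (Function('W')(H) = Mul(Mul(2, H), Add(11, H)) = Mul(2, H, Add(11, H)))
Add(Function('W')(Function('Q')(2)), Mul(-1, V)) = Add(Mul(2, Pow(Add(-5, 2), -1), Add(11, Pow(Add(-5, 2), -1))), Mul(-1, Rational(-16621, 2067))) = Add(Mul(2, Pow(-3, -1), Add(11, Pow(-3, -1))), Rational(16621, 2067)) = Add(Mul(2, Rational(-1, 3), Add(11, Rational(-1, 3))), Rational(16621, 2067)) = Add(Mul(2, Rational(-1, 3), Rational(32, 3)), Rational(16621, 2067)) = Add(Rational(-64, 9), Rational(16621, 2067)) = Rational(5767, 6201)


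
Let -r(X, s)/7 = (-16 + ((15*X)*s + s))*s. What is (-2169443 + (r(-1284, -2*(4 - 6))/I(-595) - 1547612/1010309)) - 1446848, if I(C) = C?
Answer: -310865081096407/85876265 ≈ -3.6199e+6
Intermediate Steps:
r(X, s) = -7*s*(-16 + s + 15*X*s) (r(X, s) = -7*(-16 + ((15*X)*s + s))*s = -7*(-16 + (15*X*s + s))*s = -7*(-16 + (s + 15*X*s))*s = -7*(-16 + s + 15*X*s)*s = -7*s*(-16 + s + 15*X*s))
(-2169443 + (r(-1284, -2*(4 - 6))/I(-595) - 1547612/1010309)) - 1446848 = (-2169443 + ((7*(-2*(4 - 6))*(16 - (-2)*(4 - 6) - 15*(-1284)*(-2*(4 - 6))))/(-595) - 1547612/1010309)) - 1446848 = (-2169443 + ((7*(-2*(-2))*(16 - (-2)*(-2) - 15*(-1284)*(-2*(-2))))*(-1/595) - 1547612*1/1010309)) - 1446848 = (-2169443 + ((7*4*(16 - 1*4 - 15*(-1284)*4))*(-1/595) - 1547612/1010309)) - 1446848 = (-2169443 + ((7*4*(16 - 4 + 77040))*(-1/595) - 1547612/1010309)) - 1446848 = (-2169443 + ((7*4*77052)*(-1/595) - 1547612/1010309)) - 1446848 = (-2169443 + (2157456*(-1/595) - 1547612/1010309)) - 1446848 = (-2169443 + (-308208/85 - 1547612/1010309)) - 1446848 = (-2169443 - 311516863292/85876265) - 1446848 = -186615178833687/85876265 - 1446848 = -310865081096407/85876265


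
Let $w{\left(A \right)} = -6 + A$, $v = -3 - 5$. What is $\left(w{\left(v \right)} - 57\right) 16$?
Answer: $-1136$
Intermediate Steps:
$v = -8$ ($v = -3 - 5 = -8$)
$\left(w{\left(v \right)} - 57\right) 16 = \left(\left(-6 - 8\right) - 57\right) 16 = \left(-14 - 57\right) 16 = \left(-71\right) 16 = -1136$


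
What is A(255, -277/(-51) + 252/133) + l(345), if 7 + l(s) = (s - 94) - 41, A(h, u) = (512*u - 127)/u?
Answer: 4952722/7099 ≈ 697.67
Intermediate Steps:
A(h, u) = (-127 + 512*u)/u
l(s) = -142 + s (l(s) = -7 + ((s - 94) - 41) = -7 + ((-94 + s) - 41) = -7 + (-135 + s) = -142 + s)
A(255, -277/(-51) + 252/133) + l(345) = (512 - 127/(-277/(-51) + 252/133)) + (-142 + 345) = (512 - 127/(-277*(-1/51) + 252*(1/133))) + 203 = (512 - 127/(277/51 + 36/19)) + 203 = (512 - 127/7099/969) + 203 = (512 - 127*969/7099) + 203 = (512 - 123063/7099) + 203 = 3511625/7099 + 203 = 4952722/7099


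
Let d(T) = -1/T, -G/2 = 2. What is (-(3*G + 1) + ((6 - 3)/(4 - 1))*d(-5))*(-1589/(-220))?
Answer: 22246/275 ≈ 80.895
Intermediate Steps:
G = -4 (G = -2*2 = -4)
(-(3*G + 1) + ((6 - 3)/(4 - 1))*d(-5))*(-1589/(-220)) = (-(3*(-4) + 1) + ((6 - 3)/(4 - 1))*(-1/(-5)))*(-1589/(-220)) = (-(-12 + 1) + (3/3)*(-1*(-⅕)))*(-1589*(-1/220)) = (-1*(-11) + (3*(⅓))*(⅕))*(1589/220) = (11 + 1*(⅕))*(1589/220) = (11 + ⅕)*(1589/220) = (56/5)*(1589/220) = 22246/275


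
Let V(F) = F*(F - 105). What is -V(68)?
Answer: 2516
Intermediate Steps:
V(F) = F*(-105 + F)
-V(68) = -68*(-105 + 68) = -68*(-37) = -1*(-2516) = 2516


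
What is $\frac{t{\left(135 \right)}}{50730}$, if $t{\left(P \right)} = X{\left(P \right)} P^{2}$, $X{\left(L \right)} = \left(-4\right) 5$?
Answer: $- \frac{12150}{1691} \approx -7.1851$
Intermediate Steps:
$X{\left(L \right)} = -20$
$t{\left(P \right)} = - 20 P^{2}$
$\frac{t{\left(135 \right)}}{50730} = \frac{\left(-20\right) 135^{2}}{50730} = \left(-20\right) 18225 \cdot \frac{1}{50730} = \left(-364500\right) \frac{1}{50730} = - \frac{12150}{1691}$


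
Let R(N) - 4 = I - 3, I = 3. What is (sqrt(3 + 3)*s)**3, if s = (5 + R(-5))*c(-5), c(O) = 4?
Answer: 279936*sqrt(6) ≈ 6.8570e+5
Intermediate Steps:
R(N) = 4 (R(N) = 4 + (3 - 3) = 4 + 0 = 4)
s = 36 (s = (5 + 4)*4 = 9*4 = 36)
(sqrt(3 + 3)*s)**3 = (sqrt(3 + 3)*36)**3 = (sqrt(6)*36)**3 = (36*sqrt(6))**3 = 279936*sqrt(6)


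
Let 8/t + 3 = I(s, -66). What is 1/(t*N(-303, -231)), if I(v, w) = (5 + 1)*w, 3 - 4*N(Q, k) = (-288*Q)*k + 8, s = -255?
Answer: -399/40315958 ≈ -9.8968e-6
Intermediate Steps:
N(Q, k) = -5/4 + 72*Q*k (N(Q, k) = ¾ - ((-288*Q)*k + 8)/4 = ¾ - (-288*Q*k + 8)/4 = ¾ - (8 - 288*Q*k)/4 = ¾ + (-2 + 72*Q*k) = -5/4 + 72*Q*k)
I(v, w) = 6*w
t = -8/399 (t = 8/(-3 + 6*(-66)) = 8/(-3 - 396) = 8/(-399) = 8*(-1/399) = -8/399 ≈ -0.020050)
1/(t*N(-303, -231)) = 1/((-8/399)*(-5/4 + 72*(-303)*(-231))) = -399/(8*(-5/4 + 5039496)) = -399/(8*20157979/4) = -399/8*4/20157979 = -399/40315958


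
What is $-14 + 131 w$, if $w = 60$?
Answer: $7846$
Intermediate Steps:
$-14 + 131 w = -14 + 131 \cdot 60 = -14 + 7860 = 7846$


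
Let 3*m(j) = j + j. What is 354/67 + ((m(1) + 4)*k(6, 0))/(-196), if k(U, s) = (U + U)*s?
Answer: 354/67 ≈ 5.2836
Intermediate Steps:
m(j) = 2*j/3 (m(j) = (j + j)/3 = (2*j)/3 = 2*j/3)
k(U, s) = 2*U*s (k(U, s) = (2*U)*s = 2*U*s)
354/67 + ((m(1) + 4)*k(6, 0))/(-196) = 354/67 + (((⅔)*1 + 4)*(2*6*0))/(-196) = 354*(1/67) + ((⅔ + 4)*0)*(-1/196) = 354/67 + ((14/3)*0)*(-1/196) = 354/67 + 0*(-1/196) = 354/67 + 0 = 354/67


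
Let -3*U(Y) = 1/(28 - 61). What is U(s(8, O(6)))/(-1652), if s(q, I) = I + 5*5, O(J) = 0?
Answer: -1/163548 ≈ -6.1144e-6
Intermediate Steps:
s(q, I) = 25 + I (s(q, I) = I + 25 = 25 + I)
U(Y) = 1/99 (U(Y) = -1/(3*(28 - 61)) = -1/3/(-33) = -1/3*(-1/33) = 1/99)
U(s(8, O(6)))/(-1652) = (1/99)/(-1652) = (1/99)*(-1/1652) = -1/163548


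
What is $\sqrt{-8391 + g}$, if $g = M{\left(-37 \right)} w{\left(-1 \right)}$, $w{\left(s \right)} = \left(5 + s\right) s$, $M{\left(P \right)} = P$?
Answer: $i \sqrt{8243} \approx 90.791 i$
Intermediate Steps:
$w{\left(s \right)} = s \left(5 + s\right)$
$g = 148$ ($g = - 37 \left(- (5 - 1)\right) = - 37 \left(\left(-1\right) 4\right) = \left(-37\right) \left(-4\right) = 148$)
$\sqrt{-8391 + g} = \sqrt{-8391 + 148} = \sqrt{-8243} = i \sqrt{8243}$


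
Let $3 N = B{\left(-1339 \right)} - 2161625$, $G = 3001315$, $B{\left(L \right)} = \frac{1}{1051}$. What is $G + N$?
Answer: $\frac{7191278321}{3153} \approx 2.2808 \cdot 10^{6}$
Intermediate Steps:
$B{\left(L \right)} = \frac{1}{1051}$
$N = - \frac{2271867874}{3153}$ ($N = \frac{\frac{1}{1051} - 2161625}{3} = \frac{1}{3} \left(- \frac{2271867874}{1051}\right) = - \frac{2271867874}{3153} \approx -7.2054 \cdot 10^{5}$)
$G + N = 3001315 - \frac{2271867874}{3153} = \frac{7191278321}{3153}$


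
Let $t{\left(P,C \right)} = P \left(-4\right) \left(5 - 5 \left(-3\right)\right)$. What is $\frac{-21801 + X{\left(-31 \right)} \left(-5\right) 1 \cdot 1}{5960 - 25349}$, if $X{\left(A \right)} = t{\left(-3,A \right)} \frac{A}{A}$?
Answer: $\frac{7667}{6463} \approx 1.1863$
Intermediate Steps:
$t{\left(P,C \right)} = - 80 P$ ($t{\left(P,C \right)} = - 4 P \left(5 - -15\right) = - 4 P \left(5 + 15\right) = - 4 P 20 = - 80 P$)
$X{\left(A \right)} = 240$ ($X{\left(A \right)} = \left(-80\right) \left(-3\right) \frac{A}{A} = 240 \cdot 1 = 240$)
$\frac{-21801 + X{\left(-31 \right)} \left(-5\right) 1 \cdot 1}{5960 - 25349} = \frac{-21801 + 240 \left(-5\right) 1 \cdot 1}{5960 - 25349} = \frac{-21801 + 240 \left(\left(-5\right) 1\right)}{-19389} = \left(-21801 + 240 \left(-5\right)\right) \left(- \frac{1}{19389}\right) = \left(-21801 - 1200\right) \left(- \frac{1}{19389}\right) = \left(-23001\right) \left(- \frac{1}{19389}\right) = \frac{7667}{6463}$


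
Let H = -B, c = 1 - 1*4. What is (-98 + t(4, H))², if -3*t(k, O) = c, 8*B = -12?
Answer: 9409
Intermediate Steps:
B = -3/2 (B = (⅛)*(-12) = -3/2 ≈ -1.5000)
c = -3 (c = 1 - 4 = -3)
H = 3/2 (H = -1*(-3/2) = 3/2 ≈ 1.5000)
t(k, O) = 1 (t(k, O) = -⅓*(-3) = 1)
(-98 + t(4, H))² = (-98 + 1)² = (-97)² = 9409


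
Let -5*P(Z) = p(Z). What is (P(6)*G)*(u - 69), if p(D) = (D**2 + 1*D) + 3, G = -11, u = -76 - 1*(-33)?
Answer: -11088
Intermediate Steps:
u = -43 (u = -76 + 33 = -43)
p(D) = 3 + D + D**2 (p(D) = (D**2 + D) + 3 = (D + D**2) + 3 = 3 + D + D**2)
P(Z) = -3/5 - Z/5 - Z**2/5 (P(Z) = -(3 + Z + Z**2)/5 = -3/5 - Z/5 - Z**2/5)
(P(6)*G)*(u - 69) = ((-3/5 - 1/5*6 - 1/5*6**2)*(-11))*(-43 - 69) = ((-3/5 - 6/5 - 1/5*36)*(-11))*(-112) = ((-3/5 - 6/5 - 36/5)*(-11))*(-112) = -9*(-11)*(-112) = 99*(-112) = -11088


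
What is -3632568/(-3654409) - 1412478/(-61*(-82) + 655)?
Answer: -5141222878326/20672991713 ≈ -248.69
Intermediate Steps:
-3632568/(-3654409) - 1412478/(-61*(-82) + 655) = -3632568*(-1/3654409) - 1412478/(5002 + 655) = 3632568/3654409 - 1412478/5657 = -5141222878326/20672991713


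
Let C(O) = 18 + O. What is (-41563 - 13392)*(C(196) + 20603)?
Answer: -1143998235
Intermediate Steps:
(-41563 - 13392)*(C(196) + 20603) = (-41563 - 13392)*((18 + 196) + 20603) = -54955*(214 + 20603) = -54955*20817 = -1143998235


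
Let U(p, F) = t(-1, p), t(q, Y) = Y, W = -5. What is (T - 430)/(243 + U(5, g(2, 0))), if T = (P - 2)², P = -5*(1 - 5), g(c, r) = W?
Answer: -53/124 ≈ -0.42742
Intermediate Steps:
g(c, r) = -5
U(p, F) = p
P = 20 (P = -5*(-4) = 20)
T = 324 (T = (20 - 2)² = 18² = 324)
(T - 430)/(243 + U(5, g(2, 0))) = (324 - 430)/(243 + 5) = -106/248 = -106*1/248 = -53/124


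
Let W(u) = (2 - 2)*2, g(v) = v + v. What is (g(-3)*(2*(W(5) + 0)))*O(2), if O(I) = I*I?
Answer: 0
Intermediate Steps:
g(v) = 2*v
O(I) = I²
W(u) = 0 (W(u) = 0*2 = 0)
(g(-3)*(2*(W(5) + 0)))*O(2) = ((2*(-3))*(2*(0 + 0)))*2² = -12*0*4 = -6*0*4 = 0*4 = 0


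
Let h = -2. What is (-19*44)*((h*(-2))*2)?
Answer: -6688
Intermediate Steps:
(-19*44)*((h*(-2))*2) = (-19*44)*(-2*(-2)*2) = -3344*2 = -836*8 = -6688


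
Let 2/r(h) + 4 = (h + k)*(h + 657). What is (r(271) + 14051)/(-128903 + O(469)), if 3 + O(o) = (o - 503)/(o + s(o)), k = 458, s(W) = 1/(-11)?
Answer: -12257489136945/112452123203294 ≈ -0.10900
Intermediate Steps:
s(W) = -1/11
O(o) = -3 + (-503 + o)/(-1/11 + o) (O(o) = -3 + (o - 503)/(o - 1/11) = -3 + (-503 + o)/(-1/11 + o))
r(h) = 2/(-4 + (458 + h)*(657 + h)) (r(h) = 2/(-4 + (h + 458)*(h + 657)) = 2/(-4 + (458 + h)*(657 + h)))
(r(271) + 14051)/(-128903 + O(469)) = (2/(300902 + 271² + 1115*271) + 14051)/(-128903 + 2*(-2765 - 11*469)/(-1 + 11*469)) = (2/(300902 + 73441 + 302165) + 14051)/(-128903 + 2*(-2765 - 5159)/(-1 + 5159)) = (2/676508 + 14051)/(-128903 + 2*(-7924)/5158) = (2*(1/676508) + 14051)/(-128903 + 2*(1/5158)*(-7924)) = (1/338254 + 14051)/(-128903 - 7924/2579) = 4752806955/(338254*(-332448761/2579)) = (4752806955/338254)*(-2579/332448761) = -12257489136945/112452123203294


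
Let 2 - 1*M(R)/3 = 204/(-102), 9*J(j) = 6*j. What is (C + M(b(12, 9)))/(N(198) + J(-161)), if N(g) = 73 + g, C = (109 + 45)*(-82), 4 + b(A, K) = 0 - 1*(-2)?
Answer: -37848/491 ≈ -77.083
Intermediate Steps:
b(A, K) = -2 (b(A, K) = -4 + (0 - 1*(-2)) = -4 + (0 + 2) = -4 + 2 = -2)
J(j) = 2*j/3 (J(j) = (6*j)/9 = 2*j/3)
M(R) = 12 (M(R) = 6 - 612/(-102) = 6 - 612*(-1)/102 = 6 - 3*(-2) = 6 + 6 = 12)
C = -12628 (C = 154*(-82) = -12628)
(C + M(b(12, 9)))/(N(198) + J(-161)) = (-12628 + 12)/((73 + 198) + (⅔)*(-161)) = -12616/(271 - 322/3) = -12616/491/3 = -12616*3/491 = -37848/491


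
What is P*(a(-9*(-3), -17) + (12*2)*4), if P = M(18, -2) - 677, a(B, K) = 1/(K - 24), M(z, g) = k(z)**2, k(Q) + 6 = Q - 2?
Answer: -2270495/41 ≈ -55378.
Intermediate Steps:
k(Q) = -8 + Q (k(Q) = -6 + (Q - 2) = -6 + (-2 + Q) = -8 + Q)
M(z, g) = (-8 + z)**2
a(B, K) = 1/(-24 + K)
P = -577 (P = (-8 + 18)**2 - 677 = 10**2 - 677 = 100 - 677 = -577)
P*(a(-9*(-3), -17) + (12*2)*4) = -577*(1/(-24 - 17) + (12*2)*4) = -577*(1/(-41) + 24*4) = -577*(-1/41 + 96) = -577*3935/41 = -2270495/41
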